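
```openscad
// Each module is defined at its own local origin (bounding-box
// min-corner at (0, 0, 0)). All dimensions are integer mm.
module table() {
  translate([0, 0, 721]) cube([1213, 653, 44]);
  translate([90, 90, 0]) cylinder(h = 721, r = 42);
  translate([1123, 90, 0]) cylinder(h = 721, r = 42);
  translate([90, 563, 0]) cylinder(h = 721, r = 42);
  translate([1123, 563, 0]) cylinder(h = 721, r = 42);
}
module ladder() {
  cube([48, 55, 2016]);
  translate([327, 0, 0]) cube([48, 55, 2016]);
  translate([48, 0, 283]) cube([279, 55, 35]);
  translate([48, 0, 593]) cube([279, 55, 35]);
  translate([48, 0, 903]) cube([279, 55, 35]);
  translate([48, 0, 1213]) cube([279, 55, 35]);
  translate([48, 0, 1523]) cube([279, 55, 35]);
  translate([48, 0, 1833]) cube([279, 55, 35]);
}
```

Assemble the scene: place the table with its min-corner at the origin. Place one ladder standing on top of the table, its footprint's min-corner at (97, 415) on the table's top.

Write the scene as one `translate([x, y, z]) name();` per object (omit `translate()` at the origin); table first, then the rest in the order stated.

table();
translate([97, 415, 765]) ladder();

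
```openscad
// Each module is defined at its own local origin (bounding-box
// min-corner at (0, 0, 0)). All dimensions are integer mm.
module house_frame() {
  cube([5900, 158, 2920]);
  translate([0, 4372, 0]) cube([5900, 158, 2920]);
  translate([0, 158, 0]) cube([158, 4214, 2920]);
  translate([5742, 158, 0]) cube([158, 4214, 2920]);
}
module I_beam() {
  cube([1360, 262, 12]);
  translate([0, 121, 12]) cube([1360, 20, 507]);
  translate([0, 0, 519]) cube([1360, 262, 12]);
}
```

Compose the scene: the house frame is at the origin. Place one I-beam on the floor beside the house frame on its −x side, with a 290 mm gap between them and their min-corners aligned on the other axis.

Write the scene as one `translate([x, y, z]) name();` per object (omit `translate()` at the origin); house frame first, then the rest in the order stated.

house_frame();
translate([-1650, 0, 0]) I_beam();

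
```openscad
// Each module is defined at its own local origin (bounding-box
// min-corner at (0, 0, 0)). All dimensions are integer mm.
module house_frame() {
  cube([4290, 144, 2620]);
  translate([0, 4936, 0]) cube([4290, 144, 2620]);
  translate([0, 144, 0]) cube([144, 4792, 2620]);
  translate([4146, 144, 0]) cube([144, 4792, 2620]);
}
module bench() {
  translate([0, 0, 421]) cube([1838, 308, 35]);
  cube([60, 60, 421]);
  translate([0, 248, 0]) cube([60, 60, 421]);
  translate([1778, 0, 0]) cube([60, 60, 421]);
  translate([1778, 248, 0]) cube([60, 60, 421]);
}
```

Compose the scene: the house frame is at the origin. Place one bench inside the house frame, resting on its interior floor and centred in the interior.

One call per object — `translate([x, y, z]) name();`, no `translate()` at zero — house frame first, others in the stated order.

house_frame();
translate([1226, 2386, 0]) bench();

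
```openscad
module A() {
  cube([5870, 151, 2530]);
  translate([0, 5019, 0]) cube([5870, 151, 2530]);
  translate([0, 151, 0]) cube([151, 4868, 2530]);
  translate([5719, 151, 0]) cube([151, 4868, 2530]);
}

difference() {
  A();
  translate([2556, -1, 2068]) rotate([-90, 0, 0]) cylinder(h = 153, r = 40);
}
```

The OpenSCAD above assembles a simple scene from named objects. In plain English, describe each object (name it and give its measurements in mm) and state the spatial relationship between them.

A is a box-shaped house frame (walls only): outside footprint 5870×5170 mm, wall height 2530 mm, wall thickness 151 mm. The two y-facing walls run the full x-width; the two x-facing walls fit between the inner faces of the y-facing walls.

The house frame has a circular hole of radius 40 mm through its front wall, centred at (x = 2556, z = 2068).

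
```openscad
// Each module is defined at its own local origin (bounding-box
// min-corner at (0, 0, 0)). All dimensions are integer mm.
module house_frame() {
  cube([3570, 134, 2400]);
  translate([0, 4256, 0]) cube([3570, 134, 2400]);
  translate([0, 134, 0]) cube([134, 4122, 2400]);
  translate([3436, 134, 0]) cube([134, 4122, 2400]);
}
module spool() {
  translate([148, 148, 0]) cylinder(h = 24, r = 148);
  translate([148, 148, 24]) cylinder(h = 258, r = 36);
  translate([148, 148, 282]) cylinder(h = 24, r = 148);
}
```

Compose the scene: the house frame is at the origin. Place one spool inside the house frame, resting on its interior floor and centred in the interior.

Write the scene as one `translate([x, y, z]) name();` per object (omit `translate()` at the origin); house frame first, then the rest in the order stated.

house_frame();
translate([1637, 2047, 0]) spool();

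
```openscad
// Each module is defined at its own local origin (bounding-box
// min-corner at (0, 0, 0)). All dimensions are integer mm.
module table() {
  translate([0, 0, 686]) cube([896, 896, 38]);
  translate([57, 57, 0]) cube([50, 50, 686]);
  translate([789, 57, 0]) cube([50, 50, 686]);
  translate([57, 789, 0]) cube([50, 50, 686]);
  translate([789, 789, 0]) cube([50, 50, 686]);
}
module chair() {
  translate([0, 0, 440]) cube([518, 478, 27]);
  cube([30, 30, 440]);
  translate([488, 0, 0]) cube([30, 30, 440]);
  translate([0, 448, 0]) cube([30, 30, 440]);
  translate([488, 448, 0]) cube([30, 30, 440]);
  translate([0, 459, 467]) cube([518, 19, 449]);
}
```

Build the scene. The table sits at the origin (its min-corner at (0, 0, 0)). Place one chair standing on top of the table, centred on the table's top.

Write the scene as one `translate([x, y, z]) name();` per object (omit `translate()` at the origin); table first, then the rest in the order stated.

table();
translate([189, 209, 724]) chair();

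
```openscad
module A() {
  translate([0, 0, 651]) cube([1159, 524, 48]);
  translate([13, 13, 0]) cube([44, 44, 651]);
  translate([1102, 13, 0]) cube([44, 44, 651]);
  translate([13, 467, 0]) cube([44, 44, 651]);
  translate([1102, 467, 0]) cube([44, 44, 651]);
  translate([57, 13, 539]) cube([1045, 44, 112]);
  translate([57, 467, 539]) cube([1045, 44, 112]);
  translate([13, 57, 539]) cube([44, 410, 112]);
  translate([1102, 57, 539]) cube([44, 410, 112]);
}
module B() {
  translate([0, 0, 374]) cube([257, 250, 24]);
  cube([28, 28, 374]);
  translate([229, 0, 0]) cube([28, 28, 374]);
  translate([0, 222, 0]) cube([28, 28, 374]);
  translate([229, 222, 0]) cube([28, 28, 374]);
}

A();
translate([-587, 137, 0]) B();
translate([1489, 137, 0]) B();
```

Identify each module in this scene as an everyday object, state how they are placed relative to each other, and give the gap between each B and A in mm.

A is a table. B is a stool. Two stools sit around the table at the −x, +x sides. The gap between each stool and the table is 330 mm.

Each stool's nearest face is 330 mm from the table's bounding box.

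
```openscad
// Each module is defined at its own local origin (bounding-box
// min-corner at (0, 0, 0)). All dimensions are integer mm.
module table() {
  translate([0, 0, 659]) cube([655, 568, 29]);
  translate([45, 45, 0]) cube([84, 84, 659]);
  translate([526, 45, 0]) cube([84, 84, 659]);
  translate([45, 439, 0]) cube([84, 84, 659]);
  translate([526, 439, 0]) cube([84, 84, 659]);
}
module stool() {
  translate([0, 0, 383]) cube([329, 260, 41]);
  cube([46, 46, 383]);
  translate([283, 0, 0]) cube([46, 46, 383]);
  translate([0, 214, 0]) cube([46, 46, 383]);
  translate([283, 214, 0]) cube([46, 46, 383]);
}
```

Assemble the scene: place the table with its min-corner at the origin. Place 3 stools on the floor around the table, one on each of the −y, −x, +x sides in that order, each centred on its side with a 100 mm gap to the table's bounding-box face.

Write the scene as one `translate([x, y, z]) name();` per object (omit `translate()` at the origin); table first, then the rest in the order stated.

table();
translate([163, -360, 0]) stool();
translate([-429, 154, 0]) stool();
translate([755, 154, 0]) stool();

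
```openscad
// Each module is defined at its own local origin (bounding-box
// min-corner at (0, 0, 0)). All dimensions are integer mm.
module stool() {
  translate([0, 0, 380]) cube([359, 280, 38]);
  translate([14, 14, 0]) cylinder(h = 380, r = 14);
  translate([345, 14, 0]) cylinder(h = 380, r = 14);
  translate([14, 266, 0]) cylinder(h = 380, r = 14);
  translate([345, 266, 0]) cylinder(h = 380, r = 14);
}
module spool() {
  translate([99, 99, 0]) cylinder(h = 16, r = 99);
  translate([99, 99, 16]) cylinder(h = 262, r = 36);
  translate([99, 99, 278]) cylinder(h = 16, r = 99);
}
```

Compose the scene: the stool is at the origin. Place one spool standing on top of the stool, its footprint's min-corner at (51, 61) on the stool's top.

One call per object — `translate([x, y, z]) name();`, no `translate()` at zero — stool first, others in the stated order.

stool();
translate([51, 61, 418]) spool();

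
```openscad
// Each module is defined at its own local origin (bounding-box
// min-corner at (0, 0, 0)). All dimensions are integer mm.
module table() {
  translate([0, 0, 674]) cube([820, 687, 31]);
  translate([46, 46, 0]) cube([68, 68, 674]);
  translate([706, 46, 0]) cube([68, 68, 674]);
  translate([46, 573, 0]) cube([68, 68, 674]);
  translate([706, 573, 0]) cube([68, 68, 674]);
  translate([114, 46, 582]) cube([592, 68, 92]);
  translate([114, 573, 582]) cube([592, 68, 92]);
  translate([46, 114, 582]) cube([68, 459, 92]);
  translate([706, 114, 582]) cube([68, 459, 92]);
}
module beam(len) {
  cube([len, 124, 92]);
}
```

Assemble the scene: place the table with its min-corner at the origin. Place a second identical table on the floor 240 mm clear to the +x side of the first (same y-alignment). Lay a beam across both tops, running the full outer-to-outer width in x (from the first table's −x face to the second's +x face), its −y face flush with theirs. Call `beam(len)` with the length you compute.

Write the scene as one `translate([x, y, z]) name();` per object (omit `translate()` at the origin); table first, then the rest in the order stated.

table();
translate([1060, 0, 0]) table();
translate([0, 0, 705]) beam(1880);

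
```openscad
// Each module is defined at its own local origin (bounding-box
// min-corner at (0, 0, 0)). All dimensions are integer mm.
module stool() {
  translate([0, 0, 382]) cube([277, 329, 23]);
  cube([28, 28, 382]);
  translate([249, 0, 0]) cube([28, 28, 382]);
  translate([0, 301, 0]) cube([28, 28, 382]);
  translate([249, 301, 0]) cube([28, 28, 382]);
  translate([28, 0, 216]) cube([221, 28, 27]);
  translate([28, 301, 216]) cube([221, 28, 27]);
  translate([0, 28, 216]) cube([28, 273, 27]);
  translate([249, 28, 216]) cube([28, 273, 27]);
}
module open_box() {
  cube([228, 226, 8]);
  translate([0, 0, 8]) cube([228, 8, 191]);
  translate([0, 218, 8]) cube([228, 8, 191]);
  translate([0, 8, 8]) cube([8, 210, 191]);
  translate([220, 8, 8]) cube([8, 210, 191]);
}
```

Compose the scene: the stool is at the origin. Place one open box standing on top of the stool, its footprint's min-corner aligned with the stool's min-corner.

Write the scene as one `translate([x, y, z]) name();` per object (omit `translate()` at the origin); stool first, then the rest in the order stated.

stool();
translate([0, 0, 405]) open_box();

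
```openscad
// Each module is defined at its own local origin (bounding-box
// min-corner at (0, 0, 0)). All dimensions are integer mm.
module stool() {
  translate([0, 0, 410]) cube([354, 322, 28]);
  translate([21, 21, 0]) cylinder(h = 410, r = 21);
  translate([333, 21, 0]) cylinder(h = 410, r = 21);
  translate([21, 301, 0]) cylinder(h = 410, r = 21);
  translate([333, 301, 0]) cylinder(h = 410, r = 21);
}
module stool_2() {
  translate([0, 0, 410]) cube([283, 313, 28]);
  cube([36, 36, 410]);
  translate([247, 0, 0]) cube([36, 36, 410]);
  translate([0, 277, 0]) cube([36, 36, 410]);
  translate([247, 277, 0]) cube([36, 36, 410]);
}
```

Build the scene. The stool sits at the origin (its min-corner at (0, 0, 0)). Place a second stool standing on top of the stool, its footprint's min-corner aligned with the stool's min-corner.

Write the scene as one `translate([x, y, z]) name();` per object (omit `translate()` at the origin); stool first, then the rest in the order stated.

stool();
translate([0, 0, 438]) stool_2();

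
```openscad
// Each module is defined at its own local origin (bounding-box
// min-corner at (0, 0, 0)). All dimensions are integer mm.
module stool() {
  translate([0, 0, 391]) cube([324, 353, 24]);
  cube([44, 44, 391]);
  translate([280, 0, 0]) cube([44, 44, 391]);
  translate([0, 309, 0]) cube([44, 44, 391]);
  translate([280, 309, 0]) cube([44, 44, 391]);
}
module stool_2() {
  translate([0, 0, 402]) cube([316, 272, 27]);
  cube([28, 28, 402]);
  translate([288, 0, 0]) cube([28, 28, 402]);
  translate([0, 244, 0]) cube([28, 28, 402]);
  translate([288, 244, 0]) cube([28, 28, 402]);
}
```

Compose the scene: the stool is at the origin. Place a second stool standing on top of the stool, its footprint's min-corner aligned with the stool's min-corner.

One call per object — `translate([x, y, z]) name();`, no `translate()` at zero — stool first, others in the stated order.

stool();
translate([0, 0, 415]) stool_2();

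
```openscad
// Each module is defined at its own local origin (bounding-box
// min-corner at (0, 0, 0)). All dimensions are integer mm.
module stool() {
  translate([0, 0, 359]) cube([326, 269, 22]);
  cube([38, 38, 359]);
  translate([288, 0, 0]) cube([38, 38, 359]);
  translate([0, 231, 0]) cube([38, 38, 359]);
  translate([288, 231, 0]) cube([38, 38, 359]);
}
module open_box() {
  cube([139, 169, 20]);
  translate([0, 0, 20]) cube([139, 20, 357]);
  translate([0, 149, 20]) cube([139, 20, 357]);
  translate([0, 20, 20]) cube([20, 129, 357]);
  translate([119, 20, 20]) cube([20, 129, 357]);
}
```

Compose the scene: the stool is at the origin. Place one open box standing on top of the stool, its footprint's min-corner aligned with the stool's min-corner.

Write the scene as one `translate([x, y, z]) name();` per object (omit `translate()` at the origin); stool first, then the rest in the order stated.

stool();
translate([0, 0, 381]) open_box();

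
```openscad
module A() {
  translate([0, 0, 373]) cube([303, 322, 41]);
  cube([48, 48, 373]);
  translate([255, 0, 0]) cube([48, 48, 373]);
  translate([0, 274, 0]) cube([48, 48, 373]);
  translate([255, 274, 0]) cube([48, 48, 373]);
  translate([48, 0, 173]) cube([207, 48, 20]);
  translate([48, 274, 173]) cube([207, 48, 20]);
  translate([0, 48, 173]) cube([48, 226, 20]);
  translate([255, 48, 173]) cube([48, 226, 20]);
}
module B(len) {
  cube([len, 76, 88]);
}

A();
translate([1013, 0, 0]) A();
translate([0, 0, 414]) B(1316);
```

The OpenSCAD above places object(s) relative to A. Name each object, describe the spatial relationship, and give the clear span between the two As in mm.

A is a stool. B is a beam. A beam spans the tops of two stools. The clear span between the two stools is 710 mm.

Second stool starts at x = 1013; first ends at x = 303; clear span = 1013 − 303 = 710 mm.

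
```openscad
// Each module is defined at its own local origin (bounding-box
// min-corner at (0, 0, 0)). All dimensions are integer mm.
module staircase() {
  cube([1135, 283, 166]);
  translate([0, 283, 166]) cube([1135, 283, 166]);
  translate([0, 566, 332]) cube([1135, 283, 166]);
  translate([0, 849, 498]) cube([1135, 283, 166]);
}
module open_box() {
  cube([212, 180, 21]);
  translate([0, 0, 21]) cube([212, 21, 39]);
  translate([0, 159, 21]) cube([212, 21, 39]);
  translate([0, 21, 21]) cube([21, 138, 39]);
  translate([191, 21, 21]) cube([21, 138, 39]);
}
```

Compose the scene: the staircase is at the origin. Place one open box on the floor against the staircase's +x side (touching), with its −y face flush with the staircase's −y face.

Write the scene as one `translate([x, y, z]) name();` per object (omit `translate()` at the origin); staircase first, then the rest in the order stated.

staircase();
translate([1135, 0, 0]) open_box();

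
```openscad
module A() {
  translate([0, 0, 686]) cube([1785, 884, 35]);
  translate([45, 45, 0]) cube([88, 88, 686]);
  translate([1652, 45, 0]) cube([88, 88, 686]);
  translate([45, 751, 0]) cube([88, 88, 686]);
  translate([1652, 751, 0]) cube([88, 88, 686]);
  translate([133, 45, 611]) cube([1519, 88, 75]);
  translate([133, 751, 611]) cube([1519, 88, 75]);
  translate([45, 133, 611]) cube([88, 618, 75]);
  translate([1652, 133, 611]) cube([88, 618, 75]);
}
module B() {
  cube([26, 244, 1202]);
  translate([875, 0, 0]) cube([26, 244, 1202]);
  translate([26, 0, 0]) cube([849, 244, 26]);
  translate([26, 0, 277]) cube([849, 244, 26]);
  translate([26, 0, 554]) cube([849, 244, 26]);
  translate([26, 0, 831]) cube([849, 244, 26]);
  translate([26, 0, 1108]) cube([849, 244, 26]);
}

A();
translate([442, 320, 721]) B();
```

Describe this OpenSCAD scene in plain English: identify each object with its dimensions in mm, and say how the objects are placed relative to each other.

A is a table with a 1785×884 mm rectangular top, 35 mm thick, top surface at z = 721 mm, supported by four 88×88 mm square legs, each inset 45 mm from the nearest pair of top edges, running from the floor. Four apron rails, 88 mm thick and 75 mm tall, run between adjacent legs with their top edges flush with the underside of the top and their outer faces flush with the legs' outer faces.

B is an open bookshelf. Two side panels, each 26 mm thick, 244 mm deep and 1202 mm tall, stand 901 mm apart (outside-to-outside). Between them sit 5 shelves, each 26 mm thick and 244 mm deep, spanning the full gap between the sides. The bottom shelf rests on the floor (its underside at z = 0) and the clear gap between one shelf's top and the next shelf's underside is 251 mm.

The bookshelf is on top of the table, centred.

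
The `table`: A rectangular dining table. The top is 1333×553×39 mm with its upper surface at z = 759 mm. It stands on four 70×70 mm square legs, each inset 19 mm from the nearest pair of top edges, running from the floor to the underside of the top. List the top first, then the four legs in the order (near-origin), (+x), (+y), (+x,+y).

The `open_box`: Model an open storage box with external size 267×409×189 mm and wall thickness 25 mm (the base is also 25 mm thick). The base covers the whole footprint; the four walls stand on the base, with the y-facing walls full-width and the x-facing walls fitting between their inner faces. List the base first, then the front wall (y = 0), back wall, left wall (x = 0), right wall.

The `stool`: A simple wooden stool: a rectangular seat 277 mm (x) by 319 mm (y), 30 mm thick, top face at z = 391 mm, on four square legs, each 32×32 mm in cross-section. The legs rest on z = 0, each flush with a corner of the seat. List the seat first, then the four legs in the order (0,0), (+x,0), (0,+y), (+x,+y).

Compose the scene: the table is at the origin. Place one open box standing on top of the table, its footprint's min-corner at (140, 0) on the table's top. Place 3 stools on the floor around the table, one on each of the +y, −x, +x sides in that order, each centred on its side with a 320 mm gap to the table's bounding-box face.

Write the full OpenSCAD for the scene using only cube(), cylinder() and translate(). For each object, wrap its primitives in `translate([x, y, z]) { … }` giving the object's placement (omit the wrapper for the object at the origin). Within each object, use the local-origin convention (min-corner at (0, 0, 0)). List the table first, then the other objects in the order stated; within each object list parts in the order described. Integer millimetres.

translate([0, 0, 720]) cube([1333, 553, 39]);
translate([19, 19, 0]) cube([70, 70, 720]);
translate([1244, 19, 0]) cube([70, 70, 720]);
translate([19, 464, 0]) cube([70, 70, 720]);
translate([1244, 464, 0]) cube([70, 70, 720]);
translate([140, 0, 759]) {
  cube([267, 409, 25]);
  translate([0, 0, 25]) cube([267, 25, 164]);
  translate([0, 384, 25]) cube([267, 25, 164]);
  translate([0, 25, 25]) cube([25, 359, 164]);
  translate([242, 25, 25]) cube([25, 359, 164]);
}
translate([528, 873, 0]) {
  translate([0, 0, 361]) cube([277, 319, 30]);
  cube([32, 32, 361]);
  translate([245, 0, 0]) cube([32, 32, 361]);
  translate([0, 287, 0]) cube([32, 32, 361]);
  translate([245, 287, 0]) cube([32, 32, 361]);
}
translate([-597, 117, 0]) {
  translate([0, 0, 361]) cube([277, 319, 30]);
  cube([32, 32, 361]);
  translate([245, 0, 0]) cube([32, 32, 361]);
  translate([0, 287, 0]) cube([32, 32, 361]);
  translate([245, 287, 0]) cube([32, 32, 361]);
}
translate([1653, 117, 0]) {
  translate([0, 0, 361]) cube([277, 319, 30]);
  cube([32, 32, 361]);
  translate([245, 0, 0]) cube([32, 32, 361]);
  translate([0, 287, 0]) cube([32, 32, 361]);
  translate([245, 287, 0]) cube([32, 32, 361]);
}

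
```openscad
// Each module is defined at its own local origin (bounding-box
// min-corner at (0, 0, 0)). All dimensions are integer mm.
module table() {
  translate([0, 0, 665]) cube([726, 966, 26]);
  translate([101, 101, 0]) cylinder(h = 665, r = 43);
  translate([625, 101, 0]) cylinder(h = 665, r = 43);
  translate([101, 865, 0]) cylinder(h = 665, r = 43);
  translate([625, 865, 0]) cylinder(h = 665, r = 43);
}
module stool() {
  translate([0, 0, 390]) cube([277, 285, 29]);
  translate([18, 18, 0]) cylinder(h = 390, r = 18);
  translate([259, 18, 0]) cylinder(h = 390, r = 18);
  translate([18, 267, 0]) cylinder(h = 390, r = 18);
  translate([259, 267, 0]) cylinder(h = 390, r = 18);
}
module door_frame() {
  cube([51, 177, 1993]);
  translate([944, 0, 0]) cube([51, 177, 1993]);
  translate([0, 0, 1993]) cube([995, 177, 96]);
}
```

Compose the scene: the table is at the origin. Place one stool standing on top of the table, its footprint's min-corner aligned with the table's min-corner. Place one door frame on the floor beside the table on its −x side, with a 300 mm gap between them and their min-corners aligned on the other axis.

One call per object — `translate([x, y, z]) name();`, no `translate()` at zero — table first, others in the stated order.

table();
translate([0, 0, 691]) stool();
translate([-1295, 0, 0]) door_frame();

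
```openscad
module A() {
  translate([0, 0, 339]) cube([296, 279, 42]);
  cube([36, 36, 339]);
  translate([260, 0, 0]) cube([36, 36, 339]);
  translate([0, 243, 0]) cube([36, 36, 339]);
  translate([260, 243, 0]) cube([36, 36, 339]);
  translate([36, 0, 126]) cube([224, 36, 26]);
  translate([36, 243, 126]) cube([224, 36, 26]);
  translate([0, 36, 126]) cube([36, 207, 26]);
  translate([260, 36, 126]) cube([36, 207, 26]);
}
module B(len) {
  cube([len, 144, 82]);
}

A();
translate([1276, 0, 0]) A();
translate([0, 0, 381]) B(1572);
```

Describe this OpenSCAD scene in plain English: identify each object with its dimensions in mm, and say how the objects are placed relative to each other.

A is a simple wooden stool: a rectangular seat 296 mm (x) by 279 mm (y), 42 mm thick, top face at z = 381 mm, on four square legs, each 36×36 mm in cross-section. The legs rest on z = 0, each flush with a corner of the seat. Four stretchers, 36 mm wide and 26 mm tall, connect adjacent legs with their undersides at z = 126 mm, each running between the inner faces of the legs it joins and aligned with the legs' outer faces on the other axis.

B is a rectangular beam 1572 mm long (x), 144 mm deep (y), 82 mm thick (z).

The beam spans the tops of two stools placed 980 mm apart, resting at z = 381 mm.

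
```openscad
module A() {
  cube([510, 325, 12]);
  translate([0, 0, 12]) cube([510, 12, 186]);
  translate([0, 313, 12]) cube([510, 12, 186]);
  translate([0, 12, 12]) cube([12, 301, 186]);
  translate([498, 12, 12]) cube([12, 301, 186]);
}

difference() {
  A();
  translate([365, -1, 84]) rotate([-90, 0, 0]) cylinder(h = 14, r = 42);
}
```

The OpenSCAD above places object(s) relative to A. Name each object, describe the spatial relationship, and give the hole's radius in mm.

The subtracted cylinder has r = 42 mm.

A is an open box. The open box has a circular hole through its front wall. The hole's radius is 42 mm.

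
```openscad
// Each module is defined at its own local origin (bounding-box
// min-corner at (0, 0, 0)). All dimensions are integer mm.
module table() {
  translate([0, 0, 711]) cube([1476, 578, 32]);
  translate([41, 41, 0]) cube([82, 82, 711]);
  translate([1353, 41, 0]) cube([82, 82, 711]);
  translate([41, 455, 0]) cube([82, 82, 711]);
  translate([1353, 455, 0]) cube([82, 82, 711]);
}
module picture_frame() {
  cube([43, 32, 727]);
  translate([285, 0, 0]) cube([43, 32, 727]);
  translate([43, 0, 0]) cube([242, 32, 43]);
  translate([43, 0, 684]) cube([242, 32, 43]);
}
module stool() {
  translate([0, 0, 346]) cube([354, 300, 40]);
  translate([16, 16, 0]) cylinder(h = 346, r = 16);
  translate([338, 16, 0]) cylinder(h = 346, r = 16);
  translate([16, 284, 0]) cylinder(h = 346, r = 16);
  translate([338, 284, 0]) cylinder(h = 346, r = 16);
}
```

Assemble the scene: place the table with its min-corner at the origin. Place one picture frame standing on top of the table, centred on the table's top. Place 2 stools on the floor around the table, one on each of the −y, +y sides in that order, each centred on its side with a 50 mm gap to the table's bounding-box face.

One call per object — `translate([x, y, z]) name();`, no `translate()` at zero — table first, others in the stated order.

table();
translate([574, 273, 743]) picture_frame();
translate([561, -350, 0]) stool();
translate([561, 628, 0]) stool();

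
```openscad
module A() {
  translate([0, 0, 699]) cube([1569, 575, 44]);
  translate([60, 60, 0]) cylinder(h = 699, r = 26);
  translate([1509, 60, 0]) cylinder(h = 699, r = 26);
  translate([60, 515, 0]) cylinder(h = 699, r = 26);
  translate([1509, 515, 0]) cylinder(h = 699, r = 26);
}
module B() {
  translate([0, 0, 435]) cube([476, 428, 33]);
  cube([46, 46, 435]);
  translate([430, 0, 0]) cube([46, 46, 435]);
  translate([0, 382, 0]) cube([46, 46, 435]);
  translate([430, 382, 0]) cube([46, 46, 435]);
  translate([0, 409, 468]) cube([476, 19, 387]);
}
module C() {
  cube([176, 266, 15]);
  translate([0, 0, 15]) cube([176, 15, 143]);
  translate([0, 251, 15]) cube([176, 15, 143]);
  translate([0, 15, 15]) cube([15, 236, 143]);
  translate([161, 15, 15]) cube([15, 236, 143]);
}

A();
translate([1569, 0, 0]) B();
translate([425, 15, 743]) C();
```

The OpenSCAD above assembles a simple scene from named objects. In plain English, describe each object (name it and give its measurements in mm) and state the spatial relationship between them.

A is a rectangular dining table. The top is 1569×575×44 mm with its upper surface at z = 743 mm. It stands on four round legs of 52 mm diameter, each leg's bounding box inset 34 mm from the nearest pair of top edges, running from the floor to the underside of the top.

B is a chair. The seat is a 476×428×33 mm slab with its top at z = 468 mm, on four 46×46 mm corner legs (flush with the seat edges, standing on z = 0). A flat backrest 19 mm thick, 387 mm tall, spans the full seat width and rises from the seat top along its +y edge, rear face flush with the rear of the seat.

C is an open storage box with external size 176×266×158 mm and wall thickness 15 mm (the base is also 15 mm thick). The base covers the whole footprint; the four walls stand on the base, with the y-facing walls full-width and the x-facing walls fitting between their inner faces.

The chair is against the table's +x side, with their −y faces flush. The open box is on top of the table.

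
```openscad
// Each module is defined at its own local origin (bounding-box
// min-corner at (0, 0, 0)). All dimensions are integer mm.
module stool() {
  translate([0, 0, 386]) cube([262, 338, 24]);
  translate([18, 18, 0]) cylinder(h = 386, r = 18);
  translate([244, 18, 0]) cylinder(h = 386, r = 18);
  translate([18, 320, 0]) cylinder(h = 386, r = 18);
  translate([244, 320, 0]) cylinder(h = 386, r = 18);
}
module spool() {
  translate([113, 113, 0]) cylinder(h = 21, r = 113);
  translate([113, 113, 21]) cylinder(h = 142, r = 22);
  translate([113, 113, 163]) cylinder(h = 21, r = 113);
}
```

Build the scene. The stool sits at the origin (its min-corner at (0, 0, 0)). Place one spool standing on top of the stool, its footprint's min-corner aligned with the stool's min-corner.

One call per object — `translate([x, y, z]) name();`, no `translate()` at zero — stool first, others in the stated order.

stool();
translate([0, 0, 410]) spool();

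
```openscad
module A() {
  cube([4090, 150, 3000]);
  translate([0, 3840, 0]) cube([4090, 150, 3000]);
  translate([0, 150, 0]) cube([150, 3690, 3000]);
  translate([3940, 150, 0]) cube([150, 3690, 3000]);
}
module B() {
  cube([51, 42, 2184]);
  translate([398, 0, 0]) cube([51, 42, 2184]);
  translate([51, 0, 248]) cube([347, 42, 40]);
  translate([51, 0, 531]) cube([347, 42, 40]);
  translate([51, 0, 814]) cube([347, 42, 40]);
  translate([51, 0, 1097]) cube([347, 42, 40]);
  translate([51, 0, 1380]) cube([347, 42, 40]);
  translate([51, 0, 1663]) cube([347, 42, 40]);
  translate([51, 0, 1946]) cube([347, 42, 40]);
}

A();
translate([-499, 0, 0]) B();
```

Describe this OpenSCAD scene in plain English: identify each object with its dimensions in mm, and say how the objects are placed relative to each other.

A is the wall frame of a small rectangular building: four walls, each 3000 mm tall and 150 mm thick, enclosing a footprint 4090 mm (x) by 3990 mm (y) outside-to-outside, with no floor or roof. The front and back walls (the −y and +y sides) span the full width; the two side walls fit between them.

B is a wooden ladder with two side rails of 51×42 mm section and 2184 mm height, set 449 mm apart overall. Between them run 7 rectangular rungs (42 mm deep, 40 mm thick), front faces flush with the rails' −y face. The bottom of the first rung is 248 mm above the floor and each subsequent rung is 283 mm higher than the one below.

The ladder is on the floor beside the house frame on its −x side.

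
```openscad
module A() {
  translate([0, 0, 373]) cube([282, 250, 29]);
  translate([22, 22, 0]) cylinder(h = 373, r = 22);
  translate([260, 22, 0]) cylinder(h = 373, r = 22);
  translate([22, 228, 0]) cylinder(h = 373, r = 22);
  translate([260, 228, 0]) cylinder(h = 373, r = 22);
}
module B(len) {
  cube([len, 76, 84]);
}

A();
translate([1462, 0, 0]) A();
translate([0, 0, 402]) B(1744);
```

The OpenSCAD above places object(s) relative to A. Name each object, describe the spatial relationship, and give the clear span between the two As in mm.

Second stool starts at x = 1462; first ends at x = 282; clear span = 1462 − 282 = 1180 mm.

A is a stool. B is a beam. A beam spans the tops of two stools. The clear span between the two stools is 1180 mm.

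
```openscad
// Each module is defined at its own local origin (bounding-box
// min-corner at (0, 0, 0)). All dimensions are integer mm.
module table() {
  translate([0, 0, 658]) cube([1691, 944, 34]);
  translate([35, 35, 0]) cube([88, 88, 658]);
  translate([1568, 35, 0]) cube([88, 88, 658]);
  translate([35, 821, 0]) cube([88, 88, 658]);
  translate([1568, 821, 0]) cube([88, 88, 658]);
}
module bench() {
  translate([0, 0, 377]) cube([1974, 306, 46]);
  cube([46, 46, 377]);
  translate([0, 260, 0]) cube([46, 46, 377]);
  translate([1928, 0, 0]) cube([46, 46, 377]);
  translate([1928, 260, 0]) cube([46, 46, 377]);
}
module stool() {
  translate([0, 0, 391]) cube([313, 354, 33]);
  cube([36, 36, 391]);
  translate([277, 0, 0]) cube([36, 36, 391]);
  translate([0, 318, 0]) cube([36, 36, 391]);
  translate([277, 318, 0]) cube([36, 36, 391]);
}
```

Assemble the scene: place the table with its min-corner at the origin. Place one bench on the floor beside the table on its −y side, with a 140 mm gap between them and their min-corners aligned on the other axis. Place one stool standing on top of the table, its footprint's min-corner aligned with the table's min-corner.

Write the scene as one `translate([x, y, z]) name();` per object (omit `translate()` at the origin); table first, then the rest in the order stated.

table();
translate([0, -446, 0]) bench();
translate([0, 0, 692]) stool();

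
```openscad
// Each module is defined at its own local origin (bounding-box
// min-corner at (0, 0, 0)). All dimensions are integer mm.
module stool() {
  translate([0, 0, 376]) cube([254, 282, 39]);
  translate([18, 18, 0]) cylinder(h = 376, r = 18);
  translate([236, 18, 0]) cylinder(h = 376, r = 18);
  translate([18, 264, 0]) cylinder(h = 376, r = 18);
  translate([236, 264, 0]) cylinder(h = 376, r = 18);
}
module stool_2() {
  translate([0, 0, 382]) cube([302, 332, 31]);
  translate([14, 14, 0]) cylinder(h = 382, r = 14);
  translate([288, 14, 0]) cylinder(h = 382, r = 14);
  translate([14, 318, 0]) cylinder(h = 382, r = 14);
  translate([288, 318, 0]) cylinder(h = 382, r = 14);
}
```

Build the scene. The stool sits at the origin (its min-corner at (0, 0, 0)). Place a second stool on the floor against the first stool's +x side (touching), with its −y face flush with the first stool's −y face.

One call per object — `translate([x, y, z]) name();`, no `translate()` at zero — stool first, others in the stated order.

stool();
translate([254, 0, 0]) stool_2();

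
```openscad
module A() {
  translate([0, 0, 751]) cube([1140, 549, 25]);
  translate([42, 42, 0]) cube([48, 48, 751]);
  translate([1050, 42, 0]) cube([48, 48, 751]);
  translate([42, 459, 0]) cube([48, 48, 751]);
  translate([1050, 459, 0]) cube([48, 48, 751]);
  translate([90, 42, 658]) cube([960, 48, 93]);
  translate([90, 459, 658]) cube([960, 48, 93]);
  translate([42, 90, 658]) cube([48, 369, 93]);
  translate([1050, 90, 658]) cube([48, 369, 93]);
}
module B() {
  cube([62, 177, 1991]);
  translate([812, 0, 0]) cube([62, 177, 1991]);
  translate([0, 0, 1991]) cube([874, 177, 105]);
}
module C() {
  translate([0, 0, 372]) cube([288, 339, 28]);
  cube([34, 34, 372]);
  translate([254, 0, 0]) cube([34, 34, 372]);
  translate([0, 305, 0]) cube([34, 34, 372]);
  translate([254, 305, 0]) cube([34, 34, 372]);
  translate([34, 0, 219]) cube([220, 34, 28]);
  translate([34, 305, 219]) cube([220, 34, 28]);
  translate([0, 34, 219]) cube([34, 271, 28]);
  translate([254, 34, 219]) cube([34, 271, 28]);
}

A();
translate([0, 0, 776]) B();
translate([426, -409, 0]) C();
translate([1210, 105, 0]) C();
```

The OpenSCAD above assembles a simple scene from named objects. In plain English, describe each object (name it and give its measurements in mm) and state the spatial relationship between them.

A is a table: top 1140 mm (x) × 549 mm (y), 25 mm thick, upper face at z = 776 mm, on four 48×48 mm square legs, each inset 42 mm from the nearest pair of top edges, running from z = 0 to the bottom of the top. Four apron rails, 48 mm thick and 93 mm tall, run between adjacent legs with their top edges flush with the underside of the top and their outer faces flush with the legs' outer faces.

B is a rectangular door frame: two vertical jambs of 62×177 mm section, 1991 mm tall, with a clear opening 750 mm wide between their inner faces. A header 105 mm tall and 177 mm deep lies on top of the jambs and spans the full outside width.

C is a four-legged stool. The seat is 288×339 mm, 28 mm thick, top at z = 400 mm. It stands on four square legs, each 34×34 mm in cross-section, from z = 0 to the seat underside, each flush with a corner of the seat. Four stretchers, 34 mm wide and 28 mm tall, connect adjacent legs with their undersides at z = 219 mm, each running between the inner faces of the legs it joins and aligned with the legs' outer faces on the other axis.

The door frame is on top of the table. Two stools sit around the table at the −y, +x sides.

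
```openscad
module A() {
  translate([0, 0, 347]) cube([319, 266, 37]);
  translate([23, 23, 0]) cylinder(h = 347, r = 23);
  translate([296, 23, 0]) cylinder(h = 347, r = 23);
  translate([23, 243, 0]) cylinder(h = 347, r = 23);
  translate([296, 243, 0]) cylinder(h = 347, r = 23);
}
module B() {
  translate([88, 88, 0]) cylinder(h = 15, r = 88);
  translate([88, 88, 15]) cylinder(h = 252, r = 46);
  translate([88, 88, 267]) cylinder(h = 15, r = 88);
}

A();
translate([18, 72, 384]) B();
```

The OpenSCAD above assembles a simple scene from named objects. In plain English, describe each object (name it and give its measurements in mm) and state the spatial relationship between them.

A is a simple wooden stool: a rectangular seat 319 mm (x) by 266 mm (y), 37 mm thick, top face at z = 384 mm, on four round legs, each 46 mm in diameter. The legs rest on z = 0, each leg's axis is inset half a diameter from the nearest pair of seat edges (so the leg's bounding box is flush with the corner).

B is a spool: two coaxial disc flanges of radius 88 mm and thickness 15 mm, joined by a core cylinder of radius 46 mm and height 252 mm. The lower flange rests on z = 0 and the three cylinders share a vertical axis.

The spool is on top of the stool.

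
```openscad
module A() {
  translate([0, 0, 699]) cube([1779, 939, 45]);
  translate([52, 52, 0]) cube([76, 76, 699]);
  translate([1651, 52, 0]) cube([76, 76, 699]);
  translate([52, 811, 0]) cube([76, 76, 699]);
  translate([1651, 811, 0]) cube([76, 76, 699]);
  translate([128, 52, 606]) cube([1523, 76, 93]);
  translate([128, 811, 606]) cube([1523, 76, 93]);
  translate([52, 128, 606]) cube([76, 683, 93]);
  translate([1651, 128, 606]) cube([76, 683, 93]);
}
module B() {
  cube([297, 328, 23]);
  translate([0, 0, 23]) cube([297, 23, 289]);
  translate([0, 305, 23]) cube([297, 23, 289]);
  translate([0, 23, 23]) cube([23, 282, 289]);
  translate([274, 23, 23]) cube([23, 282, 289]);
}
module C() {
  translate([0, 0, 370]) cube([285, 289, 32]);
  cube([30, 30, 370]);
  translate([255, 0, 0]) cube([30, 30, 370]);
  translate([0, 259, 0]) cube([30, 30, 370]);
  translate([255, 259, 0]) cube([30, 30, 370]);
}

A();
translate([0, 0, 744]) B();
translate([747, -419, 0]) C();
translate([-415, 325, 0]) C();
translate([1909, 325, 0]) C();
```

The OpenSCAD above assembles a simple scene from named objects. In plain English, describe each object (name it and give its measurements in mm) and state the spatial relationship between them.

A is a table: top 1779 mm (x) × 939 mm (y), 45 mm thick, upper face at z = 744 mm, on four 76×76 mm square legs, each inset 52 mm from the nearest pair of top edges, running from z = 0 to the bottom of the top. Four apron rails, 76 mm thick and 93 mm tall, run between adjacent legs with their top edges flush with the underside of the top and their outer faces flush with the legs' outer faces.

B is an open storage box with external size 297×328×312 mm and wall thickness 23 mm (the base is also 23 mm thick). The base covers the whole footprint; the four walls stand on the base, with the y-facing walls full-width and the x-facing walls fitting between their inner faces.

C is a four-legged stool. The seat is 285×289 mm, 32 mm thick, top at z = 402 mm. It stands on four square legs, each 30×30 mm in cross-section, from z = 0 to the seat underside, each flush with a corner of the seat.

The open box is on top of the table. Three stools sit around the table at the −y, −x, +x sides.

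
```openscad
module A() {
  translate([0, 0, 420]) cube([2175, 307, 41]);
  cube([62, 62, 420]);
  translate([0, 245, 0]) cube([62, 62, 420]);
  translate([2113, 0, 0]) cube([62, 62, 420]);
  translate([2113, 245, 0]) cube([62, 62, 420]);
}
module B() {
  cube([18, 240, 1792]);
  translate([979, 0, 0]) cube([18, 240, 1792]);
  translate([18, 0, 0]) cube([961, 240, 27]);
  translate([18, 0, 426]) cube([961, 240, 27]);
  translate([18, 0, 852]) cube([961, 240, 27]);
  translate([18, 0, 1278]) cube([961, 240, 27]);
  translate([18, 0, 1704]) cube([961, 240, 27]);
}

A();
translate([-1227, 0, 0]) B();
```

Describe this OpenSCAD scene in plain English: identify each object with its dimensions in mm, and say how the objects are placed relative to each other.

A is a long wooden bench with a 2175 mm (x) × 307 mm (y) seat, 41 mm thick, its top surface 461 mm above the floor. Four 62 mm square legs at the seat corners, flush with the edges, run from z = 0 to the seat underside.

B is a bookshelf 997 mm wide overall, 240 mm deep and 1792 mm tall. The two sides are 18 mm thick vertical panels. 5 horizontal shelves of 27 mm thickness span between the inner faces of the sides; the lowest shelf sits on the floor and shelves are stacked with a clear vertical gap of 399 mm between each pair.

The bookshelf is on the floor beside the bench on its −x side.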